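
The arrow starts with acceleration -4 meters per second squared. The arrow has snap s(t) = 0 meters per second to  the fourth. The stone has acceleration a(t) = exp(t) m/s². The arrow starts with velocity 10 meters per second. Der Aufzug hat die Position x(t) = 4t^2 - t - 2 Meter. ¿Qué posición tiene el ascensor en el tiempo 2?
Tenemos la posición x(t) = 4·t^2 - t - 2. Sustituyendo t = 2: x(2) = 12.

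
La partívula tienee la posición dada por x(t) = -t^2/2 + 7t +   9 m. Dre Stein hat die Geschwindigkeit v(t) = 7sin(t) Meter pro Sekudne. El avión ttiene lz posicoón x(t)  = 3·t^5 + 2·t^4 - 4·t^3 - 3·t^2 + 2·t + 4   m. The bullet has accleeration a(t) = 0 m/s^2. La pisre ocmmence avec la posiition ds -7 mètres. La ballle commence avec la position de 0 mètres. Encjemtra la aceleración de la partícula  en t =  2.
Debemos derivar nuestra ecuación de la posición x(t) = -t^2/2 + 7·t + 9 2 veces. Tomando d/dt de x(t), encontramos v(t) = 7 - t. La derivada de la velocidad da la aceleración: a(t) = -1. Usando a(t) = -1 y sustituyendo t = 2, encontramos a = -1.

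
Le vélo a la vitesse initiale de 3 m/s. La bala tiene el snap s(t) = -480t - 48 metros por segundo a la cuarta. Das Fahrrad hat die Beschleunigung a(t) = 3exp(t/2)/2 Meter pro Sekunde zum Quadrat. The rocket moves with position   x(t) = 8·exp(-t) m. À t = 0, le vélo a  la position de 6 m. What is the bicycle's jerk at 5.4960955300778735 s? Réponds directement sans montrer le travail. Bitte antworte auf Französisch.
À t = 5.4960955300778735, j = 11.7090926855390.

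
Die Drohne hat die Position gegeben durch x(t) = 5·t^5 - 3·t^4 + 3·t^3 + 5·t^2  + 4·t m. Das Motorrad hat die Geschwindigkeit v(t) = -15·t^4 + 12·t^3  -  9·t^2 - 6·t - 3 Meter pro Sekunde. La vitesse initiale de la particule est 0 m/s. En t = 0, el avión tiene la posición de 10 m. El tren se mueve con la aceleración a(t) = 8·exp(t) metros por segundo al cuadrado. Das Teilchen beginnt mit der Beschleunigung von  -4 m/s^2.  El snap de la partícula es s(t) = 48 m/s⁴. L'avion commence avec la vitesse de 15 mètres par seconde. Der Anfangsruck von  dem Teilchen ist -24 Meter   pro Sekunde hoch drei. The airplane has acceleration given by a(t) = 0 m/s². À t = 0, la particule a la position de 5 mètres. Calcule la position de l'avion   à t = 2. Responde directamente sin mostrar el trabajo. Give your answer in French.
La réponse est 40.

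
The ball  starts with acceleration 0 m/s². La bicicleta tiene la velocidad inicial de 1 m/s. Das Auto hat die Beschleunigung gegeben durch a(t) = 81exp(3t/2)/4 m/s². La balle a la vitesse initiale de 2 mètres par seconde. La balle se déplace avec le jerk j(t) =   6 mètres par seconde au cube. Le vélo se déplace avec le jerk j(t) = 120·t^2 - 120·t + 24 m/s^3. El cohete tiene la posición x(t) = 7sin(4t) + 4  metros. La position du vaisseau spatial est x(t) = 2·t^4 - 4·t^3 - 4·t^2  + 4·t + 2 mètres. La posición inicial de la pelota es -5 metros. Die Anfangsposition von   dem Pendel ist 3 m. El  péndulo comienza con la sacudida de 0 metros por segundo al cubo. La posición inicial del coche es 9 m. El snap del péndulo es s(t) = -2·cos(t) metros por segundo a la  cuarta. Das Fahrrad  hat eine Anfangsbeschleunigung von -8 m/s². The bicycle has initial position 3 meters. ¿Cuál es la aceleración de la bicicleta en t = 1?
Partiendo de la sacudida j(t) = 120·t^2 - 120·t + 24, tomamos 1 integral. La antiderivada de la sacudida es la aceleración. Usando a(0) = -8, obtenemos a(t) = 40·t^3 - 60·t^2 + 24·t - 8. De la ecuación de la aceleración a(t) = 40·t^3 - 60·t^2 + 24·t - 8, sustituimos t = 1 para obtener a = -4.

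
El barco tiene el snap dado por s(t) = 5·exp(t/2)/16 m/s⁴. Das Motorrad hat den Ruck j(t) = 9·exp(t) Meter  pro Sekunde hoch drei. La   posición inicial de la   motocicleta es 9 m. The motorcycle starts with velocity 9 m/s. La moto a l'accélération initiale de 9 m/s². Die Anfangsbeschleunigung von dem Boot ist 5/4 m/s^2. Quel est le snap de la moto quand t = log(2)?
Nous devons dériver notre équation du jerk j(t) = 9·exp(t) 1 fois. La dérivée du jerk donne le snap: s(t) = 9·exp(t). De l'équation du snap s(t) = 9·exp(t), nous substituons t = log(2) pour obtenir s = 18.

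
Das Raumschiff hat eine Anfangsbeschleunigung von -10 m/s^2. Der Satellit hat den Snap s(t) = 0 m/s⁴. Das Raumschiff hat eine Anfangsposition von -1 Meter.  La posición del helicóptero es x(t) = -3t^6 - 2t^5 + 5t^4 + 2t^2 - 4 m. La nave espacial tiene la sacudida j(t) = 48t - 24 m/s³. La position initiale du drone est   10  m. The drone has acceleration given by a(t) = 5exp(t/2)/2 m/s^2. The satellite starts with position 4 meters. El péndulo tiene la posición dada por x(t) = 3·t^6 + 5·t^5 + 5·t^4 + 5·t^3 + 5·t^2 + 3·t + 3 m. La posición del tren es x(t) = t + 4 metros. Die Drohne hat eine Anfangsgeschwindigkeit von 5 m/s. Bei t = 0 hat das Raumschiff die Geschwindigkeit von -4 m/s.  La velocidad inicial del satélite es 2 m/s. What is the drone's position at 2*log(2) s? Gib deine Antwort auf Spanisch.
Para resolver esto, necesitamos tomar 2 integrales de nuestra ecuación de la aceleración a(t) = 5·exp(t/2)/2. Integrando la aceleración y usando la condición inicial v(0) = 5, obtenemos v(t) = 5·exp(t/2). La integral de la velocidad es la posición. Usando x(0) = 10, obtenemos x(t) = 10·exp(t/2). Usando x(t) = 10·exp(t/2) y sustituyendo t = 2*log(2), encontramos x = 20.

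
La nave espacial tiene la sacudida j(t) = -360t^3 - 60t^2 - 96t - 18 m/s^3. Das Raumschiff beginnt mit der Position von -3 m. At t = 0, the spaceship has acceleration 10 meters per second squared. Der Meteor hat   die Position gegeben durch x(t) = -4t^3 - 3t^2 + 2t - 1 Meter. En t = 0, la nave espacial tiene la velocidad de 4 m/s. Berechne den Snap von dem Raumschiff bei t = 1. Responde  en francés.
Nous devons dériver notre équation du jerk j(t) = -360·t^3 - 60·t^2 - 96·t - 18 1 fois. En prenant d/dt de j(t), nous trouvons s(t) = -1080·t^2 - 120·t - 96. De l'équation du snap s(t) = -1080·t^2 - 120·t - 96, nous substituons t = 1 pour obtenir s = -1296.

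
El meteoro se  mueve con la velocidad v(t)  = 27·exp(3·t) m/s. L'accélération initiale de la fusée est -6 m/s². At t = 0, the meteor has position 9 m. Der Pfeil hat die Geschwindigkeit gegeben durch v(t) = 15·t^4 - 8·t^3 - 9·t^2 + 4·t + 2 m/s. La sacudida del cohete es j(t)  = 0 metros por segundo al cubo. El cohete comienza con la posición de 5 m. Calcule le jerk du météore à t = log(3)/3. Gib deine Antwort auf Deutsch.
Wir müssen unsere Gleichung für die Geschwindigkeit v(t) = 27·exp(3·t) 2-mal ableiten. Mit d/dt von v(t) finden wir a(t) = 81·exp(3·t). Die Ableitung von der Beschleunigung ergibt den Ruck: j(t) = 243·exp(3·t). Mit j(t) = 243·exp(3·t) und Einsetzen von t = log(3)/3, finden wir j = 729.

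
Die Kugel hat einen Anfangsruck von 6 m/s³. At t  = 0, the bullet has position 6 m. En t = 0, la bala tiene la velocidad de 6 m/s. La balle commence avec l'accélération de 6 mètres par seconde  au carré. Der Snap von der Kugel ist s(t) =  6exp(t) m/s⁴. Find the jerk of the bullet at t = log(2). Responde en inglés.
To solve this, we need to take 1 integral of our snap equation s(t) = 6·exp(t). Integrating snap and using the initial condition j(0) = 6, we get j(t) = 6·exp(t). From the given jerk equation j(t) = 6·exp(t), we substitute t = log(2) to get j = 12.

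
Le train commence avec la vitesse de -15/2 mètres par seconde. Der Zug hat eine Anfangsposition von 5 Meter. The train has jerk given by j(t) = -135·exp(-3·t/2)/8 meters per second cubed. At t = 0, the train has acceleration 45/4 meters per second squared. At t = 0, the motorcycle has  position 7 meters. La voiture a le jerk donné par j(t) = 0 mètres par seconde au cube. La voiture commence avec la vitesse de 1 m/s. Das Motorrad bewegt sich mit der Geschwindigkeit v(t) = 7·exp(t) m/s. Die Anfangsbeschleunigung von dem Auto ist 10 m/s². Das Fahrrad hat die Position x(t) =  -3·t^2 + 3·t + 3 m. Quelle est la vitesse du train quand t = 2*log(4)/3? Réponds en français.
Nous devons trouver l'intégrale de notre équation du jerk j(t) = -135·exp(-3·t/2)/8 2 fois. En prenant ∫j(t)dt et en appliquant a(0) = 45/4, nous trouvons a(t) = 45·exp(-3·t/2)/4. En intégrant l'accélération et en utilisant la condition initiale v(0) = -15/2, nous obtenons v(t) = -15·exp(-3·t/2)/2. En utilisant v(t) = -15·exp(-3·t/2)/2 et en substituant t = 2*log(4)/3, nous trouvons v = -15/8.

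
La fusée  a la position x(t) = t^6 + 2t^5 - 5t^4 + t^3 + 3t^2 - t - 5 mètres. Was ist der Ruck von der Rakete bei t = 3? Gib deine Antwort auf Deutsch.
Wir müssen unsere Gleichung für die Position x(t) = t^6 + 2·t^5 - 5·t^4 + t^3 + 3·t^2 - t - 5 3-mal ableiten. Mit d/dt von x(t) finden wir v(t) = 6·t^5 + 10·t^4 - 20·t^3 + 3·t^2 + 6·t - 1. Durch Ableiten von der Geschwindigkeit erhalten wir die Beschleunigung: a(t) = 30·t^4 + 40·t^3 - 60·t^2 + 6·t + 6. Die Ableitung von der Beschleunigung ergibt den Ruck: j(t) = 120·t^3 + 120·t^2 - 120·t + 6. Wir haben den Ruck j(t) = 120·t^3 + 120·t^2 - 120·t + 6. Durch Einsetzen von t = 3: j(3) = 3966.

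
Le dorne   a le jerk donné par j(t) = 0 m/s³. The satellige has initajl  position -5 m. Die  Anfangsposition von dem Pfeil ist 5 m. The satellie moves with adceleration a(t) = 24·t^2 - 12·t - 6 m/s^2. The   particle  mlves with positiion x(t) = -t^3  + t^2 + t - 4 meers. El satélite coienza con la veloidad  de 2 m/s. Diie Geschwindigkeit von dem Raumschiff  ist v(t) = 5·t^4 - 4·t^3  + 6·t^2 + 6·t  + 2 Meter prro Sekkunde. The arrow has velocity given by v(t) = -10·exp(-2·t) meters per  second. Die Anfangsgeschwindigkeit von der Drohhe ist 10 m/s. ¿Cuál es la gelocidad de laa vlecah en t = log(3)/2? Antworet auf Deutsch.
Mit v(t) = -10·exp(-2·t) und Einsetzen von t = log(3)/2, finden wir v = -10/3.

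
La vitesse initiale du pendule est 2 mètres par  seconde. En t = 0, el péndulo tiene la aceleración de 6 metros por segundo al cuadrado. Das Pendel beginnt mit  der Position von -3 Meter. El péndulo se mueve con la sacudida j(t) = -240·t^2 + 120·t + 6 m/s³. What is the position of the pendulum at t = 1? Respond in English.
We must find the integral of our jerk equation j(t) = -240·t^2 + 120·t + 6 3 times. The antiderivative of jerk is acceleration. Using a(0) = 6, we get a(t) = -80·t^3 + 60·t^2 + 6·t + 6. Finding the integral of a(t) and using v(0) = 2: v(t) = -20·t^4 + 20·t^3 + 3·t^2 + 6·t + 2. Taking ∫v(t)dt and applying x(0) = -3, we find x(t) = -4·t^5 + 5·t^4 + t^3 + 3·t^2 + 2·t - 3. We have position x(t) = -4·t^5 + 5·t^4 + t^3 + 3·t^2 + 2·t - 3. Substituting t = 1: x(1) = 4.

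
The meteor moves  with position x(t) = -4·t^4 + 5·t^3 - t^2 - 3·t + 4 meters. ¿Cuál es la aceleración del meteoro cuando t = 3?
Debemos derivar nuestra ecuación de la posición x(t) = -4·t^4 + 5·t^3 - t^2 - 3·t + 4 2 veces. La derivada de la posición da la velocidad: v(t) = -16·t^3 + 15·t^2 - 2·t - 3. Tomando d/dt de v(t), encontramos a(t) = -48·t^2 + 30·t - 2. De la ecuación de la aceleración a(t) = -48·t^2 + 30·t - 2, sustituimos t = 3 para obtener a = -344.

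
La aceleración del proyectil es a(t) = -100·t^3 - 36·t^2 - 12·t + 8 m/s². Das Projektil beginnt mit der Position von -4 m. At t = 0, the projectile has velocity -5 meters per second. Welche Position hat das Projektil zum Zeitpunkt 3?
Um dies zu lösen, müssen wir 2 Integrale unserer Gleichung für die Beschleunigung a(t) = -100·t^3 - 36·t^2 - 12·t + 8 finden. Die Stammfunktion von der Beschleunigung ist die Geschwindigkeit. Mit v(0) = -5 erhalten wir v(t) = -25·t^4 - 12·t^3 - 6·t^2 + 8·t - 5. Die Stammfunktion von der Geschwindigkeit ist die Position. Mit x(0) = -4 erhalten wir x(t) = -5·t^5 - 3·t^4 - 2·t^3 + 4·t^2 - 5·t - 4. Aus der Gleichung für die Position x(t) = -5·t^5 - 3·t^4 - 2·t^3 + 4·t^2 - 5·t - 4, setzen wir t = 3 ein und erhalten x = -1495.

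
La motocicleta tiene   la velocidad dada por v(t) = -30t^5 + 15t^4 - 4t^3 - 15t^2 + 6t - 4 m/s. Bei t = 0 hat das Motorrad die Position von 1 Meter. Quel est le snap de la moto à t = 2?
Nous devons dériver notre équation de la vitesse v(t) = -30·t^5 + 15·t^4 - 4·t^3 - 15·t^2 + 6·t - 4 3 fois. La dérivée de la vitesse donne l'accélération: a(t) = -150·t^4 + 60·t^3 - 12·t^2 - 30·t + 6. En prenant d/dt de a(t), nous trouvons j(t) = -600·t^3 + 180·t^2 - 24·t - 30. En prenant d/dt de j(t), nous trouvons s(t) = -1800·t^2 + 360·t - 24. En utilisant s(t) = -1800·t^2 + 360·t - 24 et en substituant t = 2, nous trouvons s = -6504.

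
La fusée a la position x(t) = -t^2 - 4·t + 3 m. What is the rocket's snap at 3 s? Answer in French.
En partant de la position x(t) = -t^2 - 4·t + 3, nous prenons 4 dérivées. En dérivant la position, nous obtenons la vitesse: v(t) = -2·t - 4. En prenant d/dt de v(t), nous trouvons a(t) = -2. En dérivant l'accélération, nous obtenons le jerk: j(t) = 0. La dérivée du jerk donne le snap: s(t) = 0. Nous avons le snap s(t) = 0. En substituant t = 3: s(3) = 0.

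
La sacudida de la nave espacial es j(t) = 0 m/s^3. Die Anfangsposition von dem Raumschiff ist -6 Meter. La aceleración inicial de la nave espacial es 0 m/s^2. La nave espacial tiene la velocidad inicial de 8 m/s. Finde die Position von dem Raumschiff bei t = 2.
Um dies zu lösen, müssen wir 3 Stammfunktionen unserer Gleichung für den Ruck j(t) = 0 finden. Das Integral von dem Ruck ist die Beschleunigung. Mit a(0) = 0 erhalten wir a(t) = 0. Mit ∫a(t)dt und Anwendung von v(0) = 8, finden wir v(t) = 8. Mit ∫v(t)dt und Anwendung von x(0) = -6, finden wir x(t) = 8·t - 6. Aus der Gleichung für die Position x(t) = 8·t - 6, setzen wir t = 2 ein und erhalten x = 10.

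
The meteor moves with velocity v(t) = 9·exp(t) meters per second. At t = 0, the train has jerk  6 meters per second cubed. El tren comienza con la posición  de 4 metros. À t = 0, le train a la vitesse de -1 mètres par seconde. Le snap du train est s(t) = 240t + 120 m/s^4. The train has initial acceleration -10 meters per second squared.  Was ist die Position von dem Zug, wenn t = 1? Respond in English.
Starting from snap s(t) = 240·t + 120, we take 4 antiderivatives. Integrating snap and using the initial condition j(0) = 6, we get j(t) = 120·t^2 + 120·t + 6. Taking ∫j(t)dt and applying a(0) = -10, we find a(t) = 40·t^3 + 60·t^2 + 6·t - 10. The antiderivative of acceleration, with v(0) = -1, gives velocity: v(t) = 10·t^4 + 20·t^3 + 3·t^2 - 10·t - 1. The antiderivative of velocity is position. Using x(0) = 4, we get x(t) = 2·t^5 + 5·t^4 + t^3 - 5·t^2 - t + 4. We have position x(t) = 2·t^5 + 5·t^4 + t^3 - 5·t^2 - t + 4. Substituting t = 1: x(1) = 6.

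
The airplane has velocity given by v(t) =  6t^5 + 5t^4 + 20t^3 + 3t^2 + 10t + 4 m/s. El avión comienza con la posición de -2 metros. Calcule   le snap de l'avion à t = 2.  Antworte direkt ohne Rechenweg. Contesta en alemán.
s(2) = 1800.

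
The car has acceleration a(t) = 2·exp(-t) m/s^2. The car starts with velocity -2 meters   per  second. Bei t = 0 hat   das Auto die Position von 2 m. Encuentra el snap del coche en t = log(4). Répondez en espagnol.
Para resolver esto, necesitamos tomar 2 derivadas de nuestra ecuación de la aceleración a(t) = 2·exp(-t). Derivando la aceleración, obtenemos la sacudida: j(t) = -2·exp(-t). La derivada de la sacudida da el snap: s(t) = 2·exp(-t). Usando s(t) = 2·exp(-t) y sustituyendo t = log(4), encontramos s = 1/2.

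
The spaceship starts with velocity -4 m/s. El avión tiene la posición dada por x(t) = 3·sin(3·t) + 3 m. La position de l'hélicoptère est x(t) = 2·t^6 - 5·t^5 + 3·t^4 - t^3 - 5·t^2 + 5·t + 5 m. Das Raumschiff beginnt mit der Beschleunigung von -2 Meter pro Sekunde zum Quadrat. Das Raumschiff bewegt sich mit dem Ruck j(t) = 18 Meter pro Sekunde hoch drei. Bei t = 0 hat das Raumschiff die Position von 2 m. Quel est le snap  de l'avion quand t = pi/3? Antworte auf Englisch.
We must differentiate our position equation x(t) = 3·sin(3·t) + 3 4 times. Differentiating position, we get velocity: v(t) = 9·cos(3·t). Differentiating velocity, we get acceleration: a(t) = -27·sin(3·t). Differentiating acceleration, we get jerk: j(t) = -81·cos(3·t). The derivative of jerk gives snap: s(t) = 243·sin(3·t). We have snap s(t) = 243·sin(3·t). Substituting t = pi/3: s(pi/3) = 0.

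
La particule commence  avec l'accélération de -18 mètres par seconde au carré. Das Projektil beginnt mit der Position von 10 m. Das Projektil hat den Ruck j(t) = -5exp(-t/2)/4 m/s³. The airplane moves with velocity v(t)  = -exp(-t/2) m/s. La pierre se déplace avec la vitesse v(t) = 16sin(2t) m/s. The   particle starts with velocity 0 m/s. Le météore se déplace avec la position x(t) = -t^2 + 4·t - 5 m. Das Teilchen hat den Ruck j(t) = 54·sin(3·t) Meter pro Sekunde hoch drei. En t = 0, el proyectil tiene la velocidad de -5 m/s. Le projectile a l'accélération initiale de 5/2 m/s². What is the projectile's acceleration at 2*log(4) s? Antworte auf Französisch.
En partant du jerk j(t) = -5·exp(-t/2)/4, nous prenons 1 intégrale. L'intégrale du jerk, avec a(0) = 5/2, donne l'accélération: a(t) = 5·exp(-t/2)/2. De l'équation de l'accélération a(t) = 5·exp(-t/2)/2, nous substituons t = 2*log(4) pour obtenir a = 5/8.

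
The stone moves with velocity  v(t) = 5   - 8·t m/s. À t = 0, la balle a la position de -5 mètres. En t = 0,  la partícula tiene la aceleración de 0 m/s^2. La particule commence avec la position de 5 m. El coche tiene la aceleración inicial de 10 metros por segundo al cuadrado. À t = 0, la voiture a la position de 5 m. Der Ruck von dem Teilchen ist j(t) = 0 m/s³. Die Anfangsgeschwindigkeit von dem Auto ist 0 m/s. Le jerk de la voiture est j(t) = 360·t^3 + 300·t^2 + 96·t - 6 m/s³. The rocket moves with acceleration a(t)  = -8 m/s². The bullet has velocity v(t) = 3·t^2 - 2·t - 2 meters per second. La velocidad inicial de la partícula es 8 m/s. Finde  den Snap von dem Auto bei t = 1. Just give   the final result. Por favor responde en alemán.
s(1) = 1776.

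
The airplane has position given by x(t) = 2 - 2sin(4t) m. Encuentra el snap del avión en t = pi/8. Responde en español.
Debemos derivar nuestra ecuación de la posición x(t) = 2 - 2·sin(4·t) 4 veces. Derivando la posición, obtenemos la velocidad: v(t) = -8·cos(4·t). Derivando la velocidad, obtenemos la aceleración: a(t) = 32·sin(4·t). Derivando la aceleración, obtenemos la sacudida: j(t) = 128·cos(4·t). Tomando d/dt de j(t), encontramos s(t) = -512·sin(4·t). Tenemos el snap s(t) = -512·sin(4·t). Sustituyendo t = pi/8: s(pi/8) = -512.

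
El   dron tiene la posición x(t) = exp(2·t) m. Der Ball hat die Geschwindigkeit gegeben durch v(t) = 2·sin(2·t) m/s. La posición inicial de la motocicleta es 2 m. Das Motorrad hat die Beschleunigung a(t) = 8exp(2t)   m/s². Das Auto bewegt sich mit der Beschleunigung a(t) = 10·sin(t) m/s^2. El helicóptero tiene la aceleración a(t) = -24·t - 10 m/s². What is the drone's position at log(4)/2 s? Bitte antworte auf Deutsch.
Aus der Gleichung für die Position x(t) = exp(2·t), setzen wir t = log(4)/2 ein und erhalten x = 4.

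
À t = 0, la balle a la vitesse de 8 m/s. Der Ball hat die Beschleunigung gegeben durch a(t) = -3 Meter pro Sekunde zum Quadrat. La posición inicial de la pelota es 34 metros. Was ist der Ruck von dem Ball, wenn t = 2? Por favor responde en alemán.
Um dies zu lösen, müssen wir 1 Ableitung unserer Gleichung für die Beschleunigung a(t) = -3 nehmen. Die Ableitung von der Beschleunigung ergibt den Ruck: j(t) = 0. Aus der Gleichung für den Ruck j(t) = 0, setzen wir t = 2 ein und erhalten j = 0.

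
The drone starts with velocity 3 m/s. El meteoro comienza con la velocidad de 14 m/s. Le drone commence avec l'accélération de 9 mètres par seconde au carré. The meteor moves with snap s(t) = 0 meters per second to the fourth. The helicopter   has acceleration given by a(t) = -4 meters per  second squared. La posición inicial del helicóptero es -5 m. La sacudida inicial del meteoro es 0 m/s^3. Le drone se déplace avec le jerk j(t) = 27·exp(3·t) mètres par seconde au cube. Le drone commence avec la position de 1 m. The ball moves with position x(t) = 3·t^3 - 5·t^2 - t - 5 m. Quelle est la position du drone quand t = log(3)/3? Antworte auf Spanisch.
Partiendo de la sacudida j(t) = 27·exp(3·t), tomamos 3 integrales. La antiderivada de la sacudida es la aceleración. Usando a(0) = 9, obtenemos a(t) = 9·exp(3·t). La antiderivada de la aceleración es la velocidad. Usando v(0) = 3, obtenemos v(t) = 3·exp(3·t). Tomando ∫v(t)dt y aplicando x(0) = 1, encontramos x(t) = exp(3·t). Usando x(t) = exp(3·t) y sustituyendo t = log(3)/3, encontramos x = 3.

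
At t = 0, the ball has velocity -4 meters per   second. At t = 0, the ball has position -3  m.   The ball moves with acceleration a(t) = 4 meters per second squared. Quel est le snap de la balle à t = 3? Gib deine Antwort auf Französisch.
En partant de l'accélération a(t) = 4, nous prenons 2 dérivées. En dérivant l'accélération, nous obtenons le jerk: j(t) = 0. En dérivant le jerk, nous obtenons le snap: s(t) = 0. En utilisant s(t) = 0 et en substituant t = 3, nous trouvons s = 0.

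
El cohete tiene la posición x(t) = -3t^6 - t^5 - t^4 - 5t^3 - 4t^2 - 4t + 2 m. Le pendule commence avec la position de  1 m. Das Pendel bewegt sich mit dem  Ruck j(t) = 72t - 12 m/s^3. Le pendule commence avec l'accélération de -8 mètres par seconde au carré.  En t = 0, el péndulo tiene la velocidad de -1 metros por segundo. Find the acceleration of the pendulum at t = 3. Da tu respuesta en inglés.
To solve this, we need to take 1 integral of our jerk equation j(t) = 72·t - 12. Taking ∫j(t)dt and applying a(0) = -8, we find a(t) = 36·t^2 - 12·t - 8. Using a(t) = 36·t^2 - 12·t - 8 and substituting t = 3, we find a = 280.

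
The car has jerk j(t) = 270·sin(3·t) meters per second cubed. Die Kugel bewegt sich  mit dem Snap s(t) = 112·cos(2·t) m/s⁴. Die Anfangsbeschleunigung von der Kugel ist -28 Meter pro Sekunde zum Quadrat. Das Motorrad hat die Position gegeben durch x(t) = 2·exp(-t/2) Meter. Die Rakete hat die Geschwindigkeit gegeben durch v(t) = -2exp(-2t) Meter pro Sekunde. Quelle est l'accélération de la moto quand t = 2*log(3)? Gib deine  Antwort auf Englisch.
To solve this, we need to take 2 derivatives of our position equation x(t) = 2·exp(-t/2). Taking d/dt of x(t), we find v(t) = -exp(-t/2). The derivative of velocity gives acceleration: a(t) = exp(-t/2)/2. Using a(t) = exp(-t/2)/2 and substituting t = 2*log(3), we find a = 1/6.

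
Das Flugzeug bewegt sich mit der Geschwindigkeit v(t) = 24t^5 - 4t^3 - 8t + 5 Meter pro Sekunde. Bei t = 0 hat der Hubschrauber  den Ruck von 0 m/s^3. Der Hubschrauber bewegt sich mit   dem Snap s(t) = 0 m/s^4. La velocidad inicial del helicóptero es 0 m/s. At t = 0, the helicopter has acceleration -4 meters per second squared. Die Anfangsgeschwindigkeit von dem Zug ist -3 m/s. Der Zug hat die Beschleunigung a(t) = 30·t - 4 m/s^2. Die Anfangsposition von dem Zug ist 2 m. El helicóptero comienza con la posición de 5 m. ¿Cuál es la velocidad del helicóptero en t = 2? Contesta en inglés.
We must find the antiderivative of our snap equation s(t) = 0 3 times. The integral of snap is jerk. Using j(0) = 0, we get j(t) = 0. The antiderivative of jerk is acceleration. Using a(0) = -4, we get a(t) = -4. Integrating acceleration and using the initial condition v(0) = 0, we get v(t) = -4·t. Using v(t) = -4·t and substituting t = 2, we find v = -8.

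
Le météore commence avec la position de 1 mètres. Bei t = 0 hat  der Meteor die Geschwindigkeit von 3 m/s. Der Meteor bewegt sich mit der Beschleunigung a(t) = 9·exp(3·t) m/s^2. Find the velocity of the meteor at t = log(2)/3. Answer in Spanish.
Debemos encontrar la antiderivada de nuestra ecuación de la aceleración a(t) = 9·exp(3·t) 1 vez. Tomando ∫a(t)dt y aplicando v(0) = 3, encontramos v(t) = 3·exp(3·t). Usando v(t) = 3·exp(3·t) y sustituyendo t = log(2)/3, encontramos v = 6.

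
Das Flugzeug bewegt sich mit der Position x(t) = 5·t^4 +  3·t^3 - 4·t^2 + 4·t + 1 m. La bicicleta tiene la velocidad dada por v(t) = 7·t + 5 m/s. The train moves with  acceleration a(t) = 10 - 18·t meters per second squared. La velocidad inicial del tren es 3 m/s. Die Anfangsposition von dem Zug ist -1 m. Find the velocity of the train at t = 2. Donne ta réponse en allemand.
Ausgehend von der Beschleunigung a(t) = 10 - 18·t, nehmen wir 1 Stammfunktion. Durch Integration von der Beschleunigung und Verwendung der Anfangsbedingung v(0) = 3, erhalten wir v(t) = -9·t^2 + 10·t + 3. Wir haben die Geschwindigkeit v(t) = -9·t^2 + 10·t + 3. Durch Einsetzen von t = 2: v(2) = -13.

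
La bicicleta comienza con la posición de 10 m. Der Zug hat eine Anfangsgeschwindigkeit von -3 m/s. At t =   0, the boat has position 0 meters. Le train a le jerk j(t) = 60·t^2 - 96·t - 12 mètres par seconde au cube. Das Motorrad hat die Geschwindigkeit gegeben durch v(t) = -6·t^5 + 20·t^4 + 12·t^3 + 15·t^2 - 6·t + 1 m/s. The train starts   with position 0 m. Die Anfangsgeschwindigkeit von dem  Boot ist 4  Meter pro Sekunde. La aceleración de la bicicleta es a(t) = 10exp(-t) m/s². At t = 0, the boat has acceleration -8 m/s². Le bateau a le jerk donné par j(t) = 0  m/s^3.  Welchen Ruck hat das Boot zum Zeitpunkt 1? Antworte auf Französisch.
De l'équation du jerk j(t) = 0, nous substituons t = 1 pour obtenir j = 0.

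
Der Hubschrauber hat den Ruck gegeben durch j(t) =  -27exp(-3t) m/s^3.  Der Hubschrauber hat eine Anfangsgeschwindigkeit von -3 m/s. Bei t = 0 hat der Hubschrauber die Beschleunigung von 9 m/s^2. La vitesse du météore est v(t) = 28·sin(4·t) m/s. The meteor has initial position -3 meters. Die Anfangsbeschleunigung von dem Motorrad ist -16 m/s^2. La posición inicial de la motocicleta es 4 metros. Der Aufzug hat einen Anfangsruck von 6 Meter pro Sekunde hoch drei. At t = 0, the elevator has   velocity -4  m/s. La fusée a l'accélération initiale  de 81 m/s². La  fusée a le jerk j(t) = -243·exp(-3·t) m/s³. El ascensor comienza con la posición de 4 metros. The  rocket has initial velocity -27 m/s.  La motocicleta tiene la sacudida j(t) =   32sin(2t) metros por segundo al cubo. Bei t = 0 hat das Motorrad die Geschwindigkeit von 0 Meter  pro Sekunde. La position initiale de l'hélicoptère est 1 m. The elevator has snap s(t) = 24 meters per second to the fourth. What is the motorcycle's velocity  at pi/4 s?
To solve this, we need to take 2 integrals of our jerk equation j(t) = 32·sin(2·t). The antiderivative of jerk, with a(0) = -16, gives acceleration: a(t) = -16·cos(2·t). Taking ∫a(t)dt and applying v(0) = 0, we find v(t) = -8·sin(2·t). We have velocity v(t) = -8·sin(2·t). Substituting t = pi/4: v(pi/4) = -8.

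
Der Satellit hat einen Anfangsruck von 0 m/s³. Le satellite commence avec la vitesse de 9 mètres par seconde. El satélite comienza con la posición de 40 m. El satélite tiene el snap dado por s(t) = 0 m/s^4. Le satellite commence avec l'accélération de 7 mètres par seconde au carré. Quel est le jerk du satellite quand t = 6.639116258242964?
Nous devons intégrer notre équation du snap s(t) = 0 1 fois. L'intégrale du snap est le jerk. En utilisant j(0) = 0, nous obtenons j(t) = 0. De l'équation du jerk j(t) = 0, nous substituons t = 6.639116258242964 pour obtenir j = 0.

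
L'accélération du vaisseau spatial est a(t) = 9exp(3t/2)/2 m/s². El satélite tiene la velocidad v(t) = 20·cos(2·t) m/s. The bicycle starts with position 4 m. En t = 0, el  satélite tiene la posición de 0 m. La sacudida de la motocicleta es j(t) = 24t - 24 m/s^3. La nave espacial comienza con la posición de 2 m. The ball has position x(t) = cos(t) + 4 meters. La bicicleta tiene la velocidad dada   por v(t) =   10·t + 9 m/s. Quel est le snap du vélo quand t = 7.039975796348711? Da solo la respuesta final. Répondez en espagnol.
La respuesta es 0.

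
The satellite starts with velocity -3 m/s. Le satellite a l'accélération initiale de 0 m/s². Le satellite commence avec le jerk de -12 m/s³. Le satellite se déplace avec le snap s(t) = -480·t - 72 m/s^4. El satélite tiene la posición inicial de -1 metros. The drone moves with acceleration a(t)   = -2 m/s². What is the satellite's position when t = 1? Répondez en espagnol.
Partiendo del snap s(t) = -480·t - 72, tomamos 4 integrales. Tomando ∫s(t)dt y aplicando j(0) = -12, encontramos j(t) = -240·t^2 - 72·t - 12. La integral de la sacudida, con a(0) = 0, da la aceleración: a(t) = 4·t·(-20·t^2 - 9·t - 3). Integrando la aceleración y usando la condición inicial v(0) = -3, obtenemos v(t) = -20·t^4 - 12·t^3 - 6·t^2 - 3. La integral de la velocidad, con x(0) = -1, da la posición: x(t) = -4·t^5 - 3·t^4 - 2·t^3 - 3·t - 1. De la ecuación de la posición x(t) = -4·t^5 - 3·t^4 - 2·t^3 - 3·t - 1, sustituimos t = 1 para obtener x = -13.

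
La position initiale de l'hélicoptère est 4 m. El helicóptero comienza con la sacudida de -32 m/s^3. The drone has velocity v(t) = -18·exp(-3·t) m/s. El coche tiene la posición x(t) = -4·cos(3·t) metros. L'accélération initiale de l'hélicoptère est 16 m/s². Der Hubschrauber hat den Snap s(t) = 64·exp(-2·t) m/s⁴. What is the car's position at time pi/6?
Using x(t) = -4·cos(3·t) and substituting t = pi/6, we find x = 0.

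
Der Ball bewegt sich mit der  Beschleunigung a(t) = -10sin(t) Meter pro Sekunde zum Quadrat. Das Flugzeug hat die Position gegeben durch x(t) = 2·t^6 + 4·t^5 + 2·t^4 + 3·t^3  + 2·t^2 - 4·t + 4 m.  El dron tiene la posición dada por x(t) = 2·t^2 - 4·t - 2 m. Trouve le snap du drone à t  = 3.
En partant de la position x(t) = 2·t^2 - 4·t - 2, nous prenons 4 dérivées. En prenant d/dt de x(t), nous trouvons v(t) = 4·t - 4. La dérivée de la vitesse donne l'accélération: a(t) = 4. La dérivée de l'accélération donne le jerk: j(t) = 0. En dérivant le jerk, nous obtenons le snap: s(t) = 0. En utilisant s(t) = 0 et en substituant t = 3, nous trouvons s = 0.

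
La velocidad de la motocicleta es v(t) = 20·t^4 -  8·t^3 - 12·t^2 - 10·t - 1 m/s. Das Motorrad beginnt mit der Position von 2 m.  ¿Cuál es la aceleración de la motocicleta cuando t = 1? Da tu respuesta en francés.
Nous devons dériver notre équation de la vitesse v(t) = 20·t^4 - 8·t^3 - 12·t^2 - 10·t - 1 1 fois. La dérivée de la vitesse donne l'accélération: a(t) = 80·t^3 - 24·t^2 - 24·t - 10. De l'équation de l'accélération a(t) = 80·t^3 - 24·t^2 - 24·t - 10, nous substituons t = 1 pour obtenir a = 22.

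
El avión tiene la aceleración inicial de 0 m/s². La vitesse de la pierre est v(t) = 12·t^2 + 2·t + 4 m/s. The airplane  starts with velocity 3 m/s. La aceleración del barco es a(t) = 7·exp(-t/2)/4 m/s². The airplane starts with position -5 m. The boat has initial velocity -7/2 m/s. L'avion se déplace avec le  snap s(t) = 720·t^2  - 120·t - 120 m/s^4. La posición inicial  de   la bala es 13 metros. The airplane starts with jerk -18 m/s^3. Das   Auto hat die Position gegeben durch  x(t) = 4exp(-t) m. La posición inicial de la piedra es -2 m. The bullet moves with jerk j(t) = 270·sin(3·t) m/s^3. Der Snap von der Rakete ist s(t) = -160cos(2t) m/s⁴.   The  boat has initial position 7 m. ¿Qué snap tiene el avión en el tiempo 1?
De la ecuación del snap s(t) = 720·t^2 - 120·t - 120, sustituimos t = 1 para obtener s = 480.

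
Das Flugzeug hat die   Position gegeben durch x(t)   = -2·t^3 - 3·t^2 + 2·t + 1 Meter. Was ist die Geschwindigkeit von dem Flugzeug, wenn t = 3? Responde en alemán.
Wir müssen unsere Gleichung für die Position x(t) = -2·t^3 - 3·t^2 + 2·t + 1 1-mal ableiten. Durch Ableiten von der Position erhalten wir die Geschwindigkeit: v(t) = -6·t^2 - 6·t + 2. Wir haben die Geschwindigkeit v(t) = -6·t^2 - 6·t + 2. Durch Einsetzen von t = 3: v(3) = -70.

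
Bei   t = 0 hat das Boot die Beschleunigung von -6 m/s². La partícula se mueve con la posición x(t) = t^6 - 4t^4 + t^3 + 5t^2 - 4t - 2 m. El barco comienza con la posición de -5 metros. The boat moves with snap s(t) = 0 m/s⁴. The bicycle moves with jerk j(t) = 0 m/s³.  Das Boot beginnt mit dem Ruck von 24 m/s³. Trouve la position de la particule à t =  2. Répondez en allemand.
Aus der Gleichung für die Position x(t) = t^6 - 4·t^4 + t^3 + 5·t^2 - 4·t - 2, setzen wir t = 2 ein und erhalten x = 18.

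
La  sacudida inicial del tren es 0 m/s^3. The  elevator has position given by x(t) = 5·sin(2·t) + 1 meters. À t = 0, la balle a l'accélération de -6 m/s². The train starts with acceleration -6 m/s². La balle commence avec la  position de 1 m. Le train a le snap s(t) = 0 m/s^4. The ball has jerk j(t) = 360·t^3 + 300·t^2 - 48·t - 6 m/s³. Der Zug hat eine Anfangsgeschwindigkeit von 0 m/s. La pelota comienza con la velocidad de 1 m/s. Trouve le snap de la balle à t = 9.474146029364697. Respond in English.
We must differentiate our jerk equation j(t) = 360·t^3 + 300·t^2 - 48·t - 6 1 time. Differentiating jerk, we get snap: s(t) = 1080·t^2 + 600·t - 48. We have snap s(t) = 1080·t^2 + 600·t - 48. Substituting t = 9.474146029364697: s(9.474146029364697) = 102576.686042204.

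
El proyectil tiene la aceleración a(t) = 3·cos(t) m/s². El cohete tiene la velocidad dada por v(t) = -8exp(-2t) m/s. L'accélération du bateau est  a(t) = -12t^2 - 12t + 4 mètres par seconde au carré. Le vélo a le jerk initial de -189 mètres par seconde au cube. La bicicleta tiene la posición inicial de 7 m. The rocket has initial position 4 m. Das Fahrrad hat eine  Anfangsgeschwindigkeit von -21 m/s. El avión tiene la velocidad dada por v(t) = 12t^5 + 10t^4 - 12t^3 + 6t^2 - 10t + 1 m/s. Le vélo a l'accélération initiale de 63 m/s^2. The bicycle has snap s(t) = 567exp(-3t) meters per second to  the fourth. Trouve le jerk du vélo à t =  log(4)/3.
Nous devons intégrer notre équation du snap s(t) = 567·exp(-3·t) 1 fois. En prenant ∫s(t)dt et en appliquant j(0) = -189, nous trouvons j(t) = -189·exp(-3·t). De l'équation du jerk j(t) = -189·exp(-3·t), nous substituons t = log(4)/3 pour obtenir j = -189/4.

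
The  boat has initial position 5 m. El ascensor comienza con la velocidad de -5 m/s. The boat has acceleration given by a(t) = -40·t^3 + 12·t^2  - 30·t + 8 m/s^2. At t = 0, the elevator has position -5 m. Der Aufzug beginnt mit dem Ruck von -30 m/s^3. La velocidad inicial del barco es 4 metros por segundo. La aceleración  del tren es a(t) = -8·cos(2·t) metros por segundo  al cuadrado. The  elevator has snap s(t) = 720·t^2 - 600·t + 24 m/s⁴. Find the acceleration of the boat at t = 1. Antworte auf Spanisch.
De la ecuación de la aceleración a(t) = -40·t^3 + 12·t^2 - 30·t + 8, sustituimos t = 1 para obtener a = -50.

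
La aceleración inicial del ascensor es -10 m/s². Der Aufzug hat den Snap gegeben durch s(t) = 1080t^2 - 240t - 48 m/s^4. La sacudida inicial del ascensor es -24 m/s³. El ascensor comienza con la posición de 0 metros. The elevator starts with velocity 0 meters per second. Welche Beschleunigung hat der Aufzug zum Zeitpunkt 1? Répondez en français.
Nous devons trouver l'intégrale de notre équation du snap s(t) = 1080·t^2 - 240·t - 48 2 fois. La primitive du snap, avec j(0) = -24, donne le jerk: j(t) = 360·t^3 - 120·t^2 - 48·t - 24. La primitive du jerk, avec a(0) = -10, donne l'accélération: a(t) = 90·t^4 - 40·t^3 - 24·t^2 - 24·t - 10. De l'équation de l'accélération a(t) = 90·t^4 - 40·t^3 - 24·t^2 - 24·t - 10, nous substituons t = 1 pour obtenir a = -8.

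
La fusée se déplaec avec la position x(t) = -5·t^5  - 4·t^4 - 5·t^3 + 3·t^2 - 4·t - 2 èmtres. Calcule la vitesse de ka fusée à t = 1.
En partant de la position x(t) = -5·t^5 - 4·t^4 - 5·t^3 + 3·t^2 - 4·t - 2, nous prenons 1 dérivée. En prenant d/dt de x(t), nous trouvons v(t) = -25·t^4 - 16·t^3 - 15·t^2 + 6·t - 4. En utilisant v(t) = -25·t^4 - 16·t^3 - 15·t^2 + 6·t - 4 et en substituant t = 1, nous trouvons v = -54.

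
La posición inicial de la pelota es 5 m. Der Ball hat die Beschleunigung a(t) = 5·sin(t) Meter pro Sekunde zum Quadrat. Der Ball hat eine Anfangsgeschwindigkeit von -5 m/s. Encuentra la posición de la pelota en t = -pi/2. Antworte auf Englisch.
We need to integrate our acceleration equation a(t) = 5·sin(t) 2 times. Taking ∫a(t)dt and applying v(0) = -5, we find v(t) = -5·cos(t). Taking ∫v(t)dt and applying x(0) = 5, we find x(t) = 5 - 5·sin(t). We have position x(t) = 5 - 5·sin(t). Substituting t = -pi/2: x(-pi/2) = 10.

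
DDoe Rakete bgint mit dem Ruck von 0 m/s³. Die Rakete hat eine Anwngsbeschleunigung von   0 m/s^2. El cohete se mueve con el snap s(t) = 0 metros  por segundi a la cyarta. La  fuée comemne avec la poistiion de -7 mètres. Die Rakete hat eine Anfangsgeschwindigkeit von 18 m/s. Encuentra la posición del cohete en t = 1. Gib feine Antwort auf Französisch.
Nous devons intégrer notre équation du snap s(t) = 0 4 fois. En intégrant le snap et en utilisant la condition initiale j(0) = 0, nous obtenons j(t) = 0. En prenant ∫j(t)dt et en appliquant a(0) = 0, nous trouvons a(t) = 0. L'intégrale de l'accélération, avec v(0) = 18, donne la vitesse: v(t) = 18. En intégrant la vitesse et en utilisant la condition initiale x(0) = -7, nous obtenons x(t) = 18·t - 7. En utilisant x(t) = 18·t - 7 et en substituant t = 1, nous trouvons x = 11.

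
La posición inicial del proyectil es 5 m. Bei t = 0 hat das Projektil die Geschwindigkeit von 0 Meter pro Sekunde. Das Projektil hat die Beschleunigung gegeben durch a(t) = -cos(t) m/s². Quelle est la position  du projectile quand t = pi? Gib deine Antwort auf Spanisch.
Partiendo de la aceleración a(t) = -cos(t), tomamos 2 antiderivadas. La antiderivada de la aceleración es la velocidad. Usando v(0) = 0, obtenemos v(t) = -sin(t). La integral de la velocidad, con x(0) = 5, da la posición: x(t) = cos(t) + 4. Tenemos la posición x(t) = cos(t) + 4. Sustituyendo t = pi: x(pi) = 3.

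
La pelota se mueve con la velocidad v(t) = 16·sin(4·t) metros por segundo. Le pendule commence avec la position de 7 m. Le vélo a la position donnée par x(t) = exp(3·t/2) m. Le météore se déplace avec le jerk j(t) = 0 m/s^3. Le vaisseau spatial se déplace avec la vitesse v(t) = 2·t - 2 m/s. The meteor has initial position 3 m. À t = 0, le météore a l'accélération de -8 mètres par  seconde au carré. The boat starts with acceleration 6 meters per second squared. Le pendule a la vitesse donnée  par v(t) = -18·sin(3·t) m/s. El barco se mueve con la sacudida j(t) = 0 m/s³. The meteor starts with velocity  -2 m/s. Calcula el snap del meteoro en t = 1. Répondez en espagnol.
Debemos derivar nuestra ecuación de la sacudida j(t) = 0 1 vez. Derivando la sacudida, obtenemos el snap: s(t) = 0. Tenemos el snap s(t) = 0. Sustituyendo t = 1: s(1) = 0.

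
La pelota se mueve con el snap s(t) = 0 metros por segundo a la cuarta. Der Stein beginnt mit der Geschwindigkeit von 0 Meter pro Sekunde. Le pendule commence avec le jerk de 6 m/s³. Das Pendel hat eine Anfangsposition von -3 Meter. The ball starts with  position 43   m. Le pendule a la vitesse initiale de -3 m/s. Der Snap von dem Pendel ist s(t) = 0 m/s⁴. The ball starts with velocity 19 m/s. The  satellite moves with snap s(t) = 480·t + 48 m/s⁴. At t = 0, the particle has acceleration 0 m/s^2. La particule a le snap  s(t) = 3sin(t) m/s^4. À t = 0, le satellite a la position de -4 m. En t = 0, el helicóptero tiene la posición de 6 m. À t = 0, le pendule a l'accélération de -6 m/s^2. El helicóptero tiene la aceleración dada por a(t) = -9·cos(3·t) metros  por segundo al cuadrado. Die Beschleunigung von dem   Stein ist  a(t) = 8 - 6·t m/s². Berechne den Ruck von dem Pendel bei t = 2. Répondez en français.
Pour résoudre ceci, nous devons prendre 1 primitive de notre équation du snap s(t) = 0. En intégrant le snap et en utilisant la condition initiale j(0) = 6, nous obtenons j(t) = 6. En utilisant j(t) = 6 et en substituant t = 2, nous trouvons j = 6.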